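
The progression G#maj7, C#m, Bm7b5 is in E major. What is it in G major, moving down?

E major down to G major is a major sixth; each chord root moves by that interval while the quality stays the same.
G#maj7: root G# down a major sixth → B, giving Bmaj7.
C#m: root C# down a major sixth → E, giving Em.
Bm7b5: root B down a major sixth → D, giving Dm7b5.

Bmaj7 Em Dm7b5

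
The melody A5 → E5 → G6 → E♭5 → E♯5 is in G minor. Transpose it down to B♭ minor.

G minor to B♭ minor down is a major sixth, so every note moves down by that interval.
A5 becomes C5
E5 becomes G4
G6 becomes Bb5
Eb5 becomes Gb4
E#5 becomes G#4

C5 G4 Bb5 Gb4 G#4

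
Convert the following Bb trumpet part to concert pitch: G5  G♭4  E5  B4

Written C4 on the Bb trumpet sounds as Bb3, a major second lower; apply that shift to every note.
G5 → F5
Gb4 → Fb4
E5 → D5
B4 → A4

F5 Fb4 D5 A4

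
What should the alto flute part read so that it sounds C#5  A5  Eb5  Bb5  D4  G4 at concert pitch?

F#5 D6 Ab5 Eb6 G4 C5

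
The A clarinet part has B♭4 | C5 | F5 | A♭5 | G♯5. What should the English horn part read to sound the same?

First find concert pitch: the A clarinet sounds a minor third below written, so B♭4 C5 F5 A♭5 G♯5 sounds G4 A4 D5 F5 E#5.
Then write for English horn: it sounds a perfect fifth below written, so the part must be a perfect fifth above concert.
G4 → D5
A4 → E5
D5 → A5
F5 → C6
E#5 → B#5

D5 E5 A5 C6 B#5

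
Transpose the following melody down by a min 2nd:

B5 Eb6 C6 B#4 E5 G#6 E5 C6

B5: a second down reaches A, and 1 semitone makes it A#5.
Eb6: a second down reaches D, and 1 semitone makes it D6.
C6 down a minor second is B5.
A minor second down from B#4 gives A##4.
E5: a second down reaches D, and 1 semitone makes it D#5.
A minor second down from G#6 gives F##6.
E5: a second down reaches D, and 1 semitone makes it D#5.
C6: a second down reaches B, and 1 semitone makes it B5.

A#5 D6 B5 A##4 D#5 F##6 D#5 B5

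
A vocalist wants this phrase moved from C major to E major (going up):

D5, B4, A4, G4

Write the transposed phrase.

F#5 D#5 C#5 B4

C major to E major up is a major third, so every note moves up by that interval.
D5 -> F#5
B4 -> D#5
A4 -> C#5
G4 -> B4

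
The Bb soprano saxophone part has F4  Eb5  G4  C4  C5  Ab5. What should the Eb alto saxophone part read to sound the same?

First find concert pitch: the Bb soprano saxophone sounds a major second below written, so F4 Eb5 G4 C4 C5 Ab5 sounds Eb4 Db5 F4 Bb3 Bb4 Gb5.
Then write for Eb alto saxophone: it sounds a major sixth below written, so the part must be a major sixth above concert.
Eb4 → C5
Db5 → Bb5
F4 → D5
Bb3 → G4
Bb4 → G5
Gb5 → Eb6

C5 Bb5 D5 G4 G5 Eb6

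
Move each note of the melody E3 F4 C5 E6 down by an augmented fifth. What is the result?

Ab2 Bbb3 Fb4 Ab5

E3: a fifth down reaches A, and 8 semitones makes it Ab2.
An augmented fifth down from F4 gives Bbb3.
C5: a fifth down reaches F, and 8 semitones makes it Fb4.
E6: a fifth down reaches A, and 8 semitones makes it Ab5.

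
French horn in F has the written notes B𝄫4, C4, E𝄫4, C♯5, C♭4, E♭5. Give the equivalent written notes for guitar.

First find concert pitch: the French horn in F sounds a perfect fifth below written, so B𝄫4 C4 E𝄫4 C♯5 C♭4 E♭5 sounds Ebb4 F3 Abb3 F#4 Fb3 Ab4.
Then write for guitar: it sounds a perfect octave below written, so the part must be a perfect octave above concert.
Ebb4 → Ebb5
F3 → F4
Abb3 → Abb4
F#4 → F#5
Fb3 → Fb4
Ab4 → Ab5

Ebb5 F4 Abb4 F#5 Fb4 Ab5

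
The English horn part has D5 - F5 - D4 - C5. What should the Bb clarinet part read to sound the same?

First find concert pitch: the English horn sounds a perfect fifth below written, so D5 F5 D4 C5 sounds G4 Bb4 G3 F4.
Then write for Bb clarinet: it sounds a major second below written, so the part must be a major second above concert.
G4 → A4
Bb4 → C5
G3 → A3
F4 → G4

A4 C5 A3 G4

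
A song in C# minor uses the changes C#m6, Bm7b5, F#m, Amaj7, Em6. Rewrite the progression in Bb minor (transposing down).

Bbm6 Abm7b5 Ebm Gbmaj7 Dbm6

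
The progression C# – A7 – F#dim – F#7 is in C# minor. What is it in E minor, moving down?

E C7 Adim A7

C# minor down to E minor is a major sixth; each chord root moves by that interval while the quality stays the same.
C#: root C# down a major sixth → E, giving E.
A7: root A down a major sixth → C, giving C7.
F#dim: root F# down a major sixth → A, giving Adim.
F#7: root F# down a major sixth → A, giving A7.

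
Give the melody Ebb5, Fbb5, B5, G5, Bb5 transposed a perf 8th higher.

Ebb6 Fbb6 B6 G6 Bb6

Ebb5 -> Ebb6
Fbb5 -> Fbb6
B5 -> B6
G5 -> G6
Bb5 -> Bb6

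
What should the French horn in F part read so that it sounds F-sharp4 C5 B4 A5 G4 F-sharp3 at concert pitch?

Written C4 sounds as F3 on the French horn in F, so concert pitches are written a perfect fifth up.
F#4 gives C#5
C5 gives G5
B4 gives F#5
A5 gives E6
G4 gives D5
F#3 gives C#4

C#5 G5 F#5 E6 D5 C#4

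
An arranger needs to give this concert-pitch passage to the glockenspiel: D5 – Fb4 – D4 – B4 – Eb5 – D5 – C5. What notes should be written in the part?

The glockenspiel sounds a perfect fifteenth above written, so the written part must be a perfect fifteenth below concert — transpose each note down.
D5 -> D3
Fb4 -> Fb2
D4 -> D2
B4 -> B2
Eb5 -> Eb3
D5 -> D3
C5 -> C3

D3 Fb2 D2 B2 Eb3 D3 C3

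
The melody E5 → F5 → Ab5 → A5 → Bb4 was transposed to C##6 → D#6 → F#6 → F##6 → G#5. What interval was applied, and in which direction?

From E5 to C##6 is 6 letter names — a sixth of some quality.
E5 to C##6 is 10 semitones, which makes it an augmented sixth; the second version is higher, so the direction is up.
Checking another pair — Bb4 → G#5 — gives the same interval.

up an augmented sixth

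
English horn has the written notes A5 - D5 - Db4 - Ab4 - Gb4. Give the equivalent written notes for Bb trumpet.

E5 A4 Ab3 Eb4 Db4

First find concert pitch: the English horn sounds a perfect fifth below written, so A5 D5 Db4 Ab4 Gb4 sounds D5 G4 Gb3 Db4 Cb4.
Then write for Bb trumpet: it sounds a major second below written, so the part must be a major second above concert.
D5 → E5
G4 → A4
Gb3 → Ab3
Db4 → Eb4
Cb4 → Db4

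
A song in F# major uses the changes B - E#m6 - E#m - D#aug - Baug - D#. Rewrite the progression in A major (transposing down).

F# major down to A major is a major sixth; each chord root moves by that interval while the quality stays the same.
B: root B down a major sixth → D, giving D.
E#m6: root E# down a major sixth → G#, giving G#m6.
E#m: root E# down a major sixth → G#, giving G#m.
D#aug: root D# down a major sixth → F#, giving F#aug.
Baug: root B down a major sixth → D, giving Daug.
D#: root D# down a major sixth → F#, giving F#.

D G#m6 G#m F#aug Daug F#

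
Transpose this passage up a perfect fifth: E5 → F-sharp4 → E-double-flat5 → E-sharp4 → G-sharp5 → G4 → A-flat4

B5 C#5 Bbb5 B#4 D#6 D5 Eb5

E5 becomes B5
F#4 becomes C#5
Ebb5 becomes Bbb5
E#4 becomes B#4
G#5 becomes D#6
G4 becomes D5
Ab4 becomes Eb5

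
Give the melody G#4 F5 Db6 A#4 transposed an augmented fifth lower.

G#4 → C4
F5 → Bbb4
Db6 → Gbb5
A#4 → D4

C4 Bbb4 Gbb5 D4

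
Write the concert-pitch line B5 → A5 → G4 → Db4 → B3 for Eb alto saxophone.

G#6 F#6 E5 Bb4 G#4

The Eb alto saxophone sounds a major sixth below written, so the written part must be a major sixth above concert — transpose each note up.
B5 -> G#6
A5 -> F#6
G4 -> E5
Db4 -> Bb4
B3 -> G#4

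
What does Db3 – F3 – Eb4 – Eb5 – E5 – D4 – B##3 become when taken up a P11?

Gb4 Bb4 Ab5 Ab6 A6 G5 E##5

A perfect eleventh up from Db3 gives Gb4.
F3 up a perfect eleventh is Bb4.
Eb4: an eleventh up reaches A, and 17 semitones makes it Ab5.
Eb5 up a perfect eleventh is Ab6.
A perfect eleventh up from E5 gives A6.
A perfect eleventh up from D4 gives G5.
B##3 up a perfect eleventh is E##5.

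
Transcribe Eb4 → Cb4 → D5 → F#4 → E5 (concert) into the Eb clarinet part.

C4 Ab3 B4 D#4 C#5

The Eb clarinet sounds a minor third above written, so the written part must be a minor third below concert — transpose each note down.
Eb4 becomes C4
Cb4 becomes Ab3
D5 becomes B4
F#4 becomes D#4
E5 becomes C#5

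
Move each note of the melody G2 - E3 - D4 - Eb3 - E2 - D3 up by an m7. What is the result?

F3 D4 C5 Db4 D3 C4

A minor seventh up from G2 gives F3.
A minor seventh up from E3 gives D4.
D4: a seventh up reaches C, and 10 semitones makes it C5.
Eb3: a seventh up reaches D, and 10 semitones makes it Db4.
E2: a seventh up reaches D, and 10 semitones makes it D3.
A minor seventh up from D3 gives C4.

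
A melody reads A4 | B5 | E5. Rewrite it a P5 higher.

A4 → E5
B5 → F#6
E5 → B5

E5 F#6 B5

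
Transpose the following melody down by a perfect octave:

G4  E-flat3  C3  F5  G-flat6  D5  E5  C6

A perfect octave down from G4 gives G3.
Eb3: an octave down reaches E, and 12 semitones makes it Eb2.
C3 down a perfect octave is C2.
F5: an octave down reaches F, and 12 semitones makes it F4.
A perfect octave down from Gb6 gives Gb5.
D5 down a perfect octave is D4.
A perfect octave down from E5 gives E4.
C6 down a perfect octave is C5.

G3 Eb2 C2 F4 Gb5 D4 E4 C5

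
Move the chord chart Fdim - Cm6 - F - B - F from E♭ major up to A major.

Bdim F#m6 B E# B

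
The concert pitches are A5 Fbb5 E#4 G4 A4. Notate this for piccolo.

The piccolo sounds a perfect octave above written, so the written part must be a perfect octave below concert — transpose each note down.
A5 becomes A4
Fbb5 becomes Fbb4
E#4 becomes E#3
G4 becomes G3
A4 becomes A3

A4 Fbb4 E#3 G3 A3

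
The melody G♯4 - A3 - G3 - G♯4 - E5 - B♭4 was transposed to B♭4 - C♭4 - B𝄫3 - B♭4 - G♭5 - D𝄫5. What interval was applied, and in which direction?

Take the first pair: G#4 → Bb4. G to B spans 3 letter names, so the interval is some kind of third.
G#4 to Bb4 is 2 semitones, which makes it a diminished third; the second version is higher, so the direction is up.
Checking another pair — Bb4 → Dbb5 — gives the same interval.

up a diminished third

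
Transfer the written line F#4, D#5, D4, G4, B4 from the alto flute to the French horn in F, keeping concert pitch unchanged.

First find concert pitch: the alto flute sounds a perfect fourth below written, so F#4 D#5 D4 G4 B4 sounds C#4 A#4 A3 D4 F#4.
Then write for French horn in F: it sounds a perfect fifth below written, so the part must be a perfect fifth above concert.
C#4 → G#4
A#4 → E#5
A3 → E4
D4 → A4
F#4 → C#5

G#4 E#5 E4 A4 C#5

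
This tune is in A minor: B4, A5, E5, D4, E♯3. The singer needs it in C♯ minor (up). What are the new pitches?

D#5 C#6 G#5 F#4 G##3

A minor to C♯ minor up is a major third, so every note moves up by that interval.
B4 -> D#5
A5 -> C#6
E5 -> G#5
D4 -> F#4
E#3 -> G##3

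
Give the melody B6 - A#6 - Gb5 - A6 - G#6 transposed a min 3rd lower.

G#6 F##6 Eb5 F#6 E#6

B6: a third down reaches G, and 3 semitones makes it G#6.
A minor third down from A#6 gives F##6.
Gb5 down a minor third is Eb5.
A6: a third down reaches F, and 3 semitones makes it F#6.
G#6: a third down reaches E, and 3 semitones makes it E#6.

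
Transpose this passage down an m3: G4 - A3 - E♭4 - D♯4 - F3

E4 F#3 C4 B#3 D3

G4 down a minor third is E4.
A3: a third down reaches F, and 3 semitones makes it F#3.
A minor third down from Eb4 gives C4.
D#4: a third down reaches B, and 3 semitones makes it B#3.
F3: a third down reaches D, and 3 semitones makes it D3.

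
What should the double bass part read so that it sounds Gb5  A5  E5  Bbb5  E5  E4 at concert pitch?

The double bass sounds a perfect octave below written, so the written part must be a perfect octave above concert — transpose each note up.
Gb5 to Gb6
A5 to A6
E5 to E6
Bbb5 to Bbb6
E5 to E6
E4 to E5

Gb6 A6 E6 Bbb6 E6 E5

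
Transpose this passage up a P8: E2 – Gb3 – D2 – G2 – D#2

E2 gives E3
Gb3 gives Gb4
D2 gives D3
G2 gives G3
D#2 gives D#3

E3 Gb4 D3 G3 D#3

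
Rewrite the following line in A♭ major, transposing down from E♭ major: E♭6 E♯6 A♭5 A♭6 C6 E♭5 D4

Ab5 A#5 Db5 Db6 F5 Ab4 G3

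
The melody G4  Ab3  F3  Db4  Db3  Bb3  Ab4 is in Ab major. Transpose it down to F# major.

Ab major to F# major down is a diminished third, so every note moves down by that interval.
G4 becomes E#4
Ab3 becomes F#3
F3 becomes D#3
Db4 becomes B3
Db3 becomes B2
Bb3 becomes G#3
Ab4 becomes F#4

E#4 F#3 D#3 B3 B2 G#3 F#4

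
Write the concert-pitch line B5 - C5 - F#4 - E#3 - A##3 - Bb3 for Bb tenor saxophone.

The Bb tenor saxophone sounds a major ninth below written, so the written part must be a major ninth above concert — transpose each note up.
B5 → C#7
C5 → D6
F#4 → G#5
E#3 → F##4
A##3 → B##4
Bb3 → C5

C#7 D6 G#5 F##4 B##4 C5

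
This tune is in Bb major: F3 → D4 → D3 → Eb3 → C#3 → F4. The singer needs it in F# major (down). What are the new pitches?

From Bb down to F# is a diminished fourth; apply that to each pitch.
F3 -> C#3
D4 -> A#3
D3 -> A#2
Eb3 -> B2
C#3 -> G##2
F4 -> C#4

C#3 A#3 A#2 B2 G##2 C#4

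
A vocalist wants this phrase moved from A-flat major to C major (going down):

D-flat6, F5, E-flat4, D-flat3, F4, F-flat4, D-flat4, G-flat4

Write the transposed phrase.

From A-flat down to C is a minor sixth; apply that to each pitch.
Db6 becomes F5
F5 becomes A4
Eb4 becomes G3
Db3 becomes F2
F4 becomes A3
Fb4 becomes Ab3
Db4 becomes F3
Gb4 becomes Bb3

F5 A4 G3 F2 A3 Ab3 F3 Bb3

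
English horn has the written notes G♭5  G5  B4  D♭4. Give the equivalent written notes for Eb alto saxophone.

First find concert pitch: the English horn sounds a perfect fifth below written, so G♭5 G5 B4 D♭4 sounds Cb5 C5 E4 Gb3.
Then write for Eb alto saxophone: it sounds a major sixth below written, so the part must be a major sixth above concert.
Cb5 → Ab5
C5 → A5
E4 → C#5
Gb3 → Eb4

Ab5 A5 C#5 Eb4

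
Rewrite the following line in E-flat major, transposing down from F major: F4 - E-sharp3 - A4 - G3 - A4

Eb4 D#3 G4 F3 G4

F major to E-flat major down is a major second, so every note moves down by that interval.
F4 -> Eb4
E#3 -> D#3
A4 -> G4
G3 -> F3
A4 -> G4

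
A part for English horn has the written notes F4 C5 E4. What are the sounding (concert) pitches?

The English horn sounds a perfect fifth below written, so transpose each written note down a perfect fifth.
F4 to Bb3
C5 to F4
E4 to A3

Bb3 F4 A3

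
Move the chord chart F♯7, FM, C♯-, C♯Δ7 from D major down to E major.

G#7 GM D#- D#Δ7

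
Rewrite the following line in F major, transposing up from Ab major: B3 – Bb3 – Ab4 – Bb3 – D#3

G#4 G4 F5 G4 B#3

Ab major to F major up is a major sixth, so every note moves up by that interval.
B3 becomes G#4
Bb3 becomes G4
Ab4 becomes F5
Bb3 becomes G4
D#3 becomes B#3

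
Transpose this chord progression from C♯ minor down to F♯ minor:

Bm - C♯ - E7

Em F# A7

C♯ minor down to F♯ minor is a perfect fifth; each chord root moves by that interval while the quality stays the same.
Bm: root B down a perfect fifth → E, giving Em.
C♯: root C♯ down a perfect fifth → F#, giving F#.
E7: root E down a perfect fifth → A, giving A7.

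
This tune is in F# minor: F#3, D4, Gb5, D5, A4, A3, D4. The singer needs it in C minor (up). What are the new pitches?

From F# up to C is a diminished fifth; apply that to each pitch.
F#3 becomes C4
D4 becomes Ab4
Gb5 becomes Dbb6
D5 becomes Ab5
A4 becomes Eb5
A3 becomes Eb4
D4 becomes Ab4

C4 Ab4 Dbb6 Ab5 Eb5 Eb4 Ab4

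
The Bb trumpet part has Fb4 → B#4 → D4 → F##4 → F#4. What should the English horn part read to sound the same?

Bbb4 E#5 G4 B#4 B4

First find concert pitch: the Bb trumpet sounds a major second below written, so Fb4 B#4 D4 F##4 F#4 sounds Ebb4 A#4 C4 E#4 E4.
Then write for English horn: it sounds a perfect fifth below written, so the part must be a perfect fifth above concert.
Ebb4 → Bbb4
A#4 → E#5
C4 → G4
E#4 → B#4
E4 → B4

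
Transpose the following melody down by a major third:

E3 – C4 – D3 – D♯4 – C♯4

C3 Ab3 Bb2 B3 A3

E3: a third down reaches C, and 4 semitones makes it C3.
C4: a third down reaches A, and 4 semitones makes it Ab3.
A major third down from D3 gives Bb2.
A major third down from D#4 gives B3.
C#4 down a major third is A3.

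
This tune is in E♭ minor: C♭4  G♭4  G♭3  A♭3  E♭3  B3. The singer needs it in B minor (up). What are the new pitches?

G4 D5 D4 E4 B3 F##4

E♭ minor to B minor up is an augmented fifth, so every note moves up by that interval.
Cb4 gives G4
Gb4 gives D5
Gb3 gives D4
Ab3 gives E4
Eb3 gives B3
B3 gives F##4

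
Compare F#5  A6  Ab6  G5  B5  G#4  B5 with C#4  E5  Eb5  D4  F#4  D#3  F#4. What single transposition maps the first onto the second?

down a perfect eleventh

From F#5 to C#4 is 11 letter names — an eleventh of some quality.
C#4 to F#5 is 17 semitones, which makes it a perfect eleventh; the second version is lower, so the direction is down.
Checking another pair — B5 → F#4 — gives the same interval.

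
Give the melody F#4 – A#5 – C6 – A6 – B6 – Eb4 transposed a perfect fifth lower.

F#4 becomes B3
A#5 becomes D#5
C6 becomes F5
A6 becomes D6
B6 becomes E6
Eb4 becomes Ab3

B3 D#5 F5 D6 E6 Ab3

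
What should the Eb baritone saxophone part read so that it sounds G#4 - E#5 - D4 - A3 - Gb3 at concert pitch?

E#6 C##7 B5 F#5 Eb5

Written C4 sounds as Eb2 on the Eb baritone saxophone, so concert pitches are written a major thirteenth up.
G#4 → E#6
E#5 → C##7
D4 → B5
A3 → F#5
Gb3 → Eb5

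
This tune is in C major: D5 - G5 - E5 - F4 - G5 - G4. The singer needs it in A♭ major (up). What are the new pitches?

Bb5 Eb6 C6 Db5 Eb6 Eb5

C major to A♭ major up is a minor sixth, so every note moves up by that interval.
D5 to Bb5
G5 to Eb6
E5 to C6
F4 to Db5
G5 to Eb6
G4 to Eb5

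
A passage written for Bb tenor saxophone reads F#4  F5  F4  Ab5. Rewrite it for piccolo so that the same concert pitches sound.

First find concert pitch: the Bb tenor saxophone sounds a major ninth below written, so F#4 F5 F4 Ab5 sounds E3 Eb4 Eb3 Gb4.
Then write for piccolo: it sounds a perfect octave above written, so the part must be a perfect octave below concert.
E3 → E2
Eb4 → Eb3
Eb3 → Eb2
Gb4 → Gb3

E2 Eb3 Eb2 Gb3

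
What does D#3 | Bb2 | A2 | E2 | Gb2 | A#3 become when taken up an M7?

D#3 -> C##4
Bb2 -> A3
A2 -> G#3
E2 -> D#3
Gb2 -> F3
A#3 -> G##4

C##4 A3 G#3 D#3 F3 G##4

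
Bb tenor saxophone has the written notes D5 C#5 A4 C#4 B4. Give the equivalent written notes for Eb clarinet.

A3 G#3 E3 G#2 F#3

First find concert pitch: the Bb tenor saxophone sounds a major ninth below written, so D5 C#5 A4 C#4 B4 sounds C4 B3 G3 B2 A3.
Then write for Eb clarinet: it sounds a minor third above written, so the part must be a minor third below concert.
C4 → A3
B3 → G#3
G3 → E3
B2 → G#2
A3 → F#3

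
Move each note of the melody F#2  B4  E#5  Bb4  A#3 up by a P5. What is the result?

C#3 F#5 B#5 F5 E#4

F#2 to C#3
B4 to F#5
E#5 to B#5
Bb4 to F5
A#3 to E#4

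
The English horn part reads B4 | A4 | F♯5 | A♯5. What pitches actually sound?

E4 D4 B4 D#5

Written C4 on the English horn sounds as F3, a perfect fifth lower; apply that shift to every note.
B4 gives E4
A4 gives D4
F#5 gives B4
A#5 gives D#5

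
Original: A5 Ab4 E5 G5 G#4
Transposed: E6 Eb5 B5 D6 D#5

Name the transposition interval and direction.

From A5 to E6 is 5 letter names — a fifth of some quality.
A5 to E6 is 7 semitones, which makes it a perfect fifth; the second version is higher, so the direction is up.
Checking another pair — G#4 → D#5 — gives the same interval.

up a perfect fifth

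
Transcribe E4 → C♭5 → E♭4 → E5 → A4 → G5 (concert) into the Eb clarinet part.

C#4 Ab4 C4 C#5 F#4 E5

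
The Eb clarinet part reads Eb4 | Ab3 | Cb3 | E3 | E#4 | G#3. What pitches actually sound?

The Eb clarinet sounds a minor third above written, so transpose each written note up a minor third.
Eb4 gives Gb4
Ab3 gives Cb4
Cb3 gives Ebb3
E3 gives G3
E#4 gives G#4
G#3 gives B3

Gb4 Cb4 Ebb3 G3 G#4 B3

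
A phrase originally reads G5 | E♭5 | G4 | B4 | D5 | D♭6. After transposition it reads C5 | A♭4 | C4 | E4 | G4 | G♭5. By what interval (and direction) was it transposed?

down a perfect fifth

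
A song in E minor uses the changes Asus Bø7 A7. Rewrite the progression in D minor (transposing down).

E minor down to D minor is a major second; each chord root moves by that interval while the quality stays the same.
Asus: root A down a major second → G, giving Gsus.
Bø7: root B down a major second → A, giving Aø7.
A7: root A down a major second → G, giving G7.

Gsus Aø7 G7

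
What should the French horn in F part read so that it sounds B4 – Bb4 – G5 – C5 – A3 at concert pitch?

F#5 F5 D6 G5 E4

Written C4 sounds as F3 on the French horn in F, so concert pitches are written a perfect fifth up.
B4 -> F#5
Bb4 -> F5
G5 -> D6
C5 -> G5
A3 -> E4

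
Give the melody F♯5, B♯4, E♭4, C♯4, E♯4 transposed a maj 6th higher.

F#5 → D#6
B#4 → G##5
Eb4 → C5
C#4 → A#4
E#4 → C##5

D#6 G##5 C5 A#4 C##5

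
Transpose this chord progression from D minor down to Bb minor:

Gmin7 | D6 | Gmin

Ebmin7 Bb6 Ebmin

D minor down to Bb minor is a major third; each chord root moves by that interval while the quality stays the same.
Gmin7: root G down a major third → Eb, giving Ebmin7.
D6: root D down a major third → Bb, giving Bb6.
Gmin: root G down a major third → Eb, giving Ebmin.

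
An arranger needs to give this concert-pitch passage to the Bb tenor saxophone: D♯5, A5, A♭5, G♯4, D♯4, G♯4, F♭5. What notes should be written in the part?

E#6 B6 Bb6 A#5 E#5 A#5 Gb6

The Bb tenor saxophone sounds a major ninth below written, so the written part must be a major ninth above concert — transpose each note up.
D#5 → E#6
A5 → B6
Ab5 → Bb6
G#4 → A#5
D#4 → E#5
G#4 → A#5
Fb5 → Gb6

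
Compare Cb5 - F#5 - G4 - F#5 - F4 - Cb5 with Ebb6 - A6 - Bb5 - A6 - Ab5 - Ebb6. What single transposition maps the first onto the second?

From Cb5 to Ebb6 is 10 letter names — a tenth of some quality.
Cb5 to Ebb6 is 15 semitones, which makes it a minor tenth; the second version is higher, so the direction is up.
Checking another pair — Cb5 → Ebb6 — gives the same interval.

up a minor tenth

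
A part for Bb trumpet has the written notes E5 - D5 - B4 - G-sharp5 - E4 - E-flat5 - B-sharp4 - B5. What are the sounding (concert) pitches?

D5 C5 A4 F#5 D4 Db5 A#4 A5

The Bb trumpet sounds a major second below written, so transpose each written note down a major second.
E5 to D5
D5 to C5
B4 to A4
G#5 to F#5
E4 to D4
Eb5 to Db5
B#4 to A#4
B5 to A5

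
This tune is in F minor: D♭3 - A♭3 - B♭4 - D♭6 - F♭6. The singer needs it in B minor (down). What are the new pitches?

From F down to B is a diminished fifth; apply that to each pitch.
Db3 → G2
Ab3 → D3
Bb4 → E4
Db6 → G5
Fb6 → Bb5

G2 D3 E4 G5 Bb5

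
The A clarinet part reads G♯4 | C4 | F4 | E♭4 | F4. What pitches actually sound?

E#4 A3 D4 C4 D4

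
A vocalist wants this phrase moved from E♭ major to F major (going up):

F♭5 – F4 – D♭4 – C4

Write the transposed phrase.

E♭ major to F major up is a major second, so every note moves up by that interval.
Fb5 -> Gb5
F4 -> G4
Db4 -> Eb4
C4 -> D4

Gb5 G4 Eb4 D4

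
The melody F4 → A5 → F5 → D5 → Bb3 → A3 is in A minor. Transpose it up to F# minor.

D5 F#6 D6 B5 G4 F#4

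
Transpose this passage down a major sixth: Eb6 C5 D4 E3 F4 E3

Eb6 down a major sixth is Gb5.
A major sixth down from C5 gives Eb4.
D4 down a major sixth is F3.
E3: a sixth down reaches G, and 9 semitones makes it G2.
F4: a sixth down reaches A, and 9 semitones makes it Ab3.
E3: a sixth down reaches G, and 9 semitones makes it G2.

Gb5 Eb4 F3 G2 Ab3 G2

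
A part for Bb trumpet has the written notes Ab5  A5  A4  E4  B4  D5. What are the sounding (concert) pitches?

Gb5 G5 G4 D4 A4 C5

Written C4 on the Bb trumpet sounds as Bb3, a major second lower; apply that shift to every note.
Ab5 gives Gb5
A5 gives G5
A4 gives G4
E4 gives D4
B4 gives A4
D5 gives C5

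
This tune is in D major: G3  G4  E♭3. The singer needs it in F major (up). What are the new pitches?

Bb3 Bb4 Gb3

D major to F major up is a minor third, so every note moves up by that interval.
G3 → Bb3
G4 → Bb4
Eb3 → Gb3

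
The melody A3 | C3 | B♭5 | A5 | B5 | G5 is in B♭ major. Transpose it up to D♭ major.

From B♭ up to D♭ is a minor third; apply that to each pitch.
A3 gives C4
C3 gives Eb3
Bb5 gives Db6
A5 gives C6
B5 gives D6
G5 gives Bb5

C4 Eb3 Db6 C6 D6 Bb5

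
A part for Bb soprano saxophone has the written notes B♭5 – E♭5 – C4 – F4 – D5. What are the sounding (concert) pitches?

Ab5 Db5 Bb3 Eb4 C5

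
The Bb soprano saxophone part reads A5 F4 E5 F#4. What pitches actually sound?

The Bb soprano saxophone sounds a major second below written, so transpose each written note down a major second.
A5 -> G5
F4 -> Eb4
E5 -> D5
F#4 -> E4

G5 Eb4 D5 E4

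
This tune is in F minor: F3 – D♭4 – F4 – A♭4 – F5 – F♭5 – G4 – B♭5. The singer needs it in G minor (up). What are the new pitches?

G3 Eb4 G4 Bb4 G5 Gb5 A4 C6

F minor to G minor up is a major second, so every note moves up by that interval.
F3 becomes G3
Db4 becomes Eb4
F4 becomes G4
Ab4 becomes Bb4
F5 becomes G5
Fb5 becomes Gb5
G4 becomes A4
Bb5 becomes C6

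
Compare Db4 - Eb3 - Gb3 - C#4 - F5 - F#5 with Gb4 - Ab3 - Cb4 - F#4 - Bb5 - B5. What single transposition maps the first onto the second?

up a perfect fourth

Take the first pair: Db4 → Gb4. D to G spans 4 letter names, so the interval is some kind of fourth.
Db4 to Gb4 is 5 semitones, which makes it a perfect fourth; the second version is higher, so the direction is up.
Checking another pair — F#5 → B5 — gives the same interval.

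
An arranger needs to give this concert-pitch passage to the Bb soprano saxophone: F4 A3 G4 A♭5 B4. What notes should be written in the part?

The Bb soprano saxophone sounds a major second below written, so the written part must be a major second above concert — transpose each note up.
F4 to G4
A3 to B3
G4 to A4
Ab5 to Bb5
B4 to C#5

G4 B3 A4 Bb5 C#5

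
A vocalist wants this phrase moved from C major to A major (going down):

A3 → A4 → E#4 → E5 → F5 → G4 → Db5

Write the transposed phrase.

F#3 F#4 C##4 C#5 D5 E4 Bb4

C major to A major down is a minor third, so every note moves down by that interval.
A3 gives F#3
A4 gives F#4
E#4 gives C##4
E5 gives C#5
F5 gives D5
G4 gives E4
Db5 gives Bb4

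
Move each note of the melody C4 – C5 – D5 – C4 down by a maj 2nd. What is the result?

C4 down a major second is Bb3.
A major second down from C5 gives Bb4.
A major second down from D5 gives C5.
A major second down from C4 gives Bb3.

Bb3 Bb4 C5 Bb3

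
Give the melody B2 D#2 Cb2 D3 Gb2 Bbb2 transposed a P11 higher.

E4 G#3 Fb3 G4 Cb4 Ebb4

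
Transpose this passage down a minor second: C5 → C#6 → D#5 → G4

B4 B#5 C##5 F#4

C5 gives B4
C#6 gives B#5
D#5 gives C##5
G4 gives F#4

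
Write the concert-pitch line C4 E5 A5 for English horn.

G4 B5 E6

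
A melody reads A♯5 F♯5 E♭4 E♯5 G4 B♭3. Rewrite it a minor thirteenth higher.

F#7 D7 Cb6 C#7 Eb6 Gb5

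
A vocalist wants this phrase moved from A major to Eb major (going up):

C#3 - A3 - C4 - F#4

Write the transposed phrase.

From A up to Eb is a diminished fifth; apply that to each pitch.
C#3 -> G3
A3 -> Eb4
C4 -> Gb4
F#4 -> C5

G3 Eb4 Gb4 C5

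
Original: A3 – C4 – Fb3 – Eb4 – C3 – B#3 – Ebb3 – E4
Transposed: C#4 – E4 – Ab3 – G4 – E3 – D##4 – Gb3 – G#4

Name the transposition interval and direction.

up a major third

Take the first pair: A3 → C#4. A to C spans 3 letter names, so the interval is some kind of third.
A3 to C#4 is 4 semitones, which makes it a major third; the second version is higher, so the direction is up.
Checking another pair — E4 → G#4 — gives the same interval.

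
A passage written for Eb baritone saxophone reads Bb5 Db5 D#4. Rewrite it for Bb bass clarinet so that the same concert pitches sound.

First find concert pitch: the Eb baritone saxophone sounds a major thirteenth below written, so Bb5 Db5 D#4 sounds Db4 Fb3 F#2.
Then write for Bb bass clarinet: it sounds a major ninth below written, so the part must be a major ninth above concert.
Db4 → Eb5
Fb3 → Gb4
F#2 → G#3

Eb5 Gb4 G#3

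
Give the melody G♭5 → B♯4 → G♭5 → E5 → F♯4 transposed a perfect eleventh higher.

Cb7 E#6 Cb7 A6 B5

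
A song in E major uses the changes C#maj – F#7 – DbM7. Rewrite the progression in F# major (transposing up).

D#maj G#7 EbM7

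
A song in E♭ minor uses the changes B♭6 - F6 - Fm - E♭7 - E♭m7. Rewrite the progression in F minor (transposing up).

C6 G6 Gm F7 Fm7

E♭ minor up to F minor is a major second; each chord root moves by that interval while the quality stays the same.
B♭6: root B♭ up a major second → C, giving C6.
F6: root F up a major second → G, giving G6.
Fm: root F up a major second → G, giving Gm.
E♭7: root E♭ up a major second → F, giving F7.
E♭m7: root E♭ up a major second → F, giving Fm7.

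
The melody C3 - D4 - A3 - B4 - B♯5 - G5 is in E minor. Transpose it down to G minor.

Eb2 F3 C3 D4 D#5 Bb4

E minor to G minor down is a major sixth, so every note moves down by that interval.
C3 becomes Eb2
D4 becomes F3
A3 becomes C3
B4 becomes D4
B#5 becomes D#5
G5 becomes Bb4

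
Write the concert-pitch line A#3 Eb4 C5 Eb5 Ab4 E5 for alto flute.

D#4 Ab4 F5 Ab5 Db5 A5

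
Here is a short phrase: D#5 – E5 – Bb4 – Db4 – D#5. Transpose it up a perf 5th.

A#5 B5 F5 Ab4 A#5

D#5 up a perfect fifth is A#5.
E5 up a perfect fifth is B5.
Bb4: a fifth up reaches F, and 7 semitones makes it F5.
Db4: a fifth up reaches A, and 7 semitones makes it Ab4.
A perfect fifth up from D#5 gives A#5.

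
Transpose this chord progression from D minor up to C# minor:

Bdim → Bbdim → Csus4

D minor up to C# minor is a major seventh; each chord root moves by that interval while the quality stays the same.
Bdim: root B up a major seventh → A#, giving A#dim.
Bbdim: root Bb up a major seventh → A, giving Adim.
Csus4: root C up a major seventh → B, giving Bsus4.

A#dim Adim Bsus4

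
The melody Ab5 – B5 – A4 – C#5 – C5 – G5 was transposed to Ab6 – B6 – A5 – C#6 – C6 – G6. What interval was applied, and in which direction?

up a perfect octave

From Ab5 to Ab6 is 8 letter names — an octave of some quality.
Ab5 to Ab6 is 12 semitones, which makes it a perfect octave; the second version is higher, so the direction is up.
Checking another pair — G5 → G6 — gives the same interval.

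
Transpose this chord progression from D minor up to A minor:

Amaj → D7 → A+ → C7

Emaj A7 E+ G7

D minor up to A minor is a perfect fifth; each chord root moves by that interval while the quality stays the same.
Amaj: root A up a perfect fifth → E, giving Emaj.
D7: root D up a perfect fifth → A, giving A7.
A+: root A up a perfect fifth → E, giving E+.
C7: root C up a perfect fifth → G, giving G7.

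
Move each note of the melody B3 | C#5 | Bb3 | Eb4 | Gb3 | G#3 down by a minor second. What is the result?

B3: a second down reaches A, and 1 semitone makes it A#3.
C#5: a second down reaches B, and 1 semitone makes it B#4.
Bb3 down a minor second is A3.
Eb4: a second down reaches D, and 1 semitone makes it D4.
Gb3 down a minor second is F3.
G#3: a second down reaches F, and 1 semitone makes it F##3.

A#3 B#4 A3 D4 F3 F##3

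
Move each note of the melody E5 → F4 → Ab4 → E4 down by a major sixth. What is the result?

E5 down a major sixth is G4.
F4 down a major sixth is Ab3.
A major sixth down from Ab4 gives Cb4.
E4 down a major sixth is G3.

G4 Ab3 Cb4 G3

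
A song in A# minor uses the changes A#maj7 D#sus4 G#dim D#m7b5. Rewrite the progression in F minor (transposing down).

Fmaj7 Bbsus4 Ebdim Bbm7b5

A# minor down to F minor is an augmented third; each chord root moves by that interval while the quality stays the same.
A#maj7: root A# down an augmented third → F, giving Fmaj7.
D#sus4: root D# down an augmented third → Bb, giving Bbsus4.
G#dim: root G# down an augmented third → Eb, giving Ebdim.
D#m7b5: root D# down an augmented third → Bb, giving Bbm7b5.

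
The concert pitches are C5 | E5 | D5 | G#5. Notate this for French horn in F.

G5 B5 A5 D#6

Written C4 sounds as F3 on the French horn in F, so concert pitches are written a perfect fifth up.
C5 to G5
E5 to B5
D5 to A5
G#5 to D#6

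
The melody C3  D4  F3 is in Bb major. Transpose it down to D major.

E2 F#3 A2

Bb major to D major down is a minor sixth, so every note moves down by that interval.
C3 becomes E2
D4 becomes F#3
F3 becomes A2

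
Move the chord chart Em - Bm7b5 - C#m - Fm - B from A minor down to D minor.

Am Em7b5 F#m Bbm E

A minor down to D minor is a perfect fifth; each chord root moves by that interval while the quality stays the same.
Em: root E down a perfect fifth → A, giving Am.
Bm7b5: root B down a perfect fifth → E, giving Em7b5.
C#m: root C# down a perfect fifth → F#, giving F#m.
Fm: root F down a perfect fifth → Bb, giving Bbm.
B: root B down a perfect fifth → E, giving E.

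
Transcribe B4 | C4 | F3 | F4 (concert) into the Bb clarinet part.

The Bb clarinet sounds a major second below written, so the written part must be a major second above concert — transpose each note up.
B4 becomes C#5
C4 becomes D4
F3 becomes G3
F4 becomes G4

C#5 D4 G3 G4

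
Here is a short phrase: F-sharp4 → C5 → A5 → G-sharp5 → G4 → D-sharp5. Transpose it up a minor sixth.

D5 Ab5 F6 E6 Eb5 B5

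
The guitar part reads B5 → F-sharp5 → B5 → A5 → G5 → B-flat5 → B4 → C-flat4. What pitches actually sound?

B4 F#4 B4 A4 G4 Bb4 B3 Cb3

Written C4 on the guitar sounds as C3, a perfect octave lower; apply that shift to every note.
B5 gives B4
F#5 gives F#4
B5 gives B4
A5 gives A4
G5 gives G4
Bb5 gives Bb4
B4 gives B3
Cb4 gives Cb3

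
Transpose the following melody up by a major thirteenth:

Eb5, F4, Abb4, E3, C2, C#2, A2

Eb5 → C7
F4 → D6
Abb4 → Fb6
E3 → C#5
C2 → A3
C#2 → A#3
A2 → F#4

C7 D6 Fb6 C#5 A3 A#3 F#4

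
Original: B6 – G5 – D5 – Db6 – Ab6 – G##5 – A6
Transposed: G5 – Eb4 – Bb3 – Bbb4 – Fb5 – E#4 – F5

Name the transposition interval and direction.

down a major tenth

From B6 to G5 is 10 letter names — a tenth of some quality.
G5 to B6 is 16 semitones, which makes it a major tenth; the second version is lower, so the direction is down.
Checking another pair — A6 → F5 — gives the same interval.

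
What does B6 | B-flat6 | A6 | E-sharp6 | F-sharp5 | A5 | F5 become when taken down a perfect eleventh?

F#5 F5 E5 B#4 C#4 E4 C4

B6: an eleventh down reaches F, and 17 semitones makes it F#5.
Bb6 down a perfect eleventh is F5.
A6 down a perfect eleventh is E5.
E#6: an eleventh down reaches B, and 17 semitones makes it B#4.
F#5 down a perfect eleventh is C#4.
A5: an eleventh down reaches E, and 17 semitones makes it E4.
F5: an eleventh down reaches C, and 17 semitones makes it C4.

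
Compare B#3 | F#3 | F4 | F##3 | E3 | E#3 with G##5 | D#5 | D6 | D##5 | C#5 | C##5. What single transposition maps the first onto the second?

Take the first pair: B#3 → G##5. B to G spans 13 letter names, so the interval is some kind of thirteenth.
B#3 to G##5 is 21 semitones, which makes it a major thirteenth; the second version is higher, so the direction is up.
Checking another pair — E#3 → C##5 — gives the same interval.

up a major thirteenth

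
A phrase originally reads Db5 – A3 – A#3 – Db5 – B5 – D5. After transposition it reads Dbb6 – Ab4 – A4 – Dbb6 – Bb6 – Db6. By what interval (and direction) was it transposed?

up a diminished octave

From Db5 to Dbb6 is 8 letter names — an octave of some quality.
Db5 to Dbb6 is 11 semitones, which makes it a diminished octave; the second version is higher, so the direction is up.
Checking another pair — D5 → Db6 — gives the same interval.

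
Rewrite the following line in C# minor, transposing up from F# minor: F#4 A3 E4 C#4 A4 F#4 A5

From F# up to C# is a perfect fifth; apply that to each pitch.
F#4 → C#5
A3 → E4
E4 → B4
C#4 → G#4
A4 → E5
F#4 → C#5
A5 → E6

C#5 E4 B4 G#4 E5 C#5 E6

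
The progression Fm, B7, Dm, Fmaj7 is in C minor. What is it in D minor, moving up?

Gm C#7 Em Gmaj7

C minor up to D minor is a major second; each chord root moves by that interval while the quality stays the same.
Fm: root F up a major second → G, giving Gm.
B7: root B up a major second → C#, giving C#7.
Dm: root D up a major second → E, giving Em.
Fmaj7: root F up a major second → G, giving Gmaj7.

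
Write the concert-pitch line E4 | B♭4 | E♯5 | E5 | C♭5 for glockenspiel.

E2 Bb2 E#3 E3 Cb3

Written C4 sounds as C6 on the glockenspiel, so concert pitches are written a perfect fifteenth down.
E4 becomes E2
Bb4 becomes Bb2
E#5 becomes E#3
E5 becomes E3
Cb5 becomes Cb3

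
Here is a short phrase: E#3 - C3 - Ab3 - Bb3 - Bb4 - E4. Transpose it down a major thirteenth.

G#1 Eb1 Cb2 Db2 Db3 G2

A major thirteenth down from E#3 gives G#1.
C3: a thirteenth down reaches E, and 21 semitones makes it Eb1.
Ab3 down a major thirteenth is Cb2.
Bb3: a thirteenth down reaches D, and 21 semitones makes it Db2.
Bb4: a thirteenth down reaches D, and 21 semitones makes it Db3.
E4 down a major thirteenth is G2.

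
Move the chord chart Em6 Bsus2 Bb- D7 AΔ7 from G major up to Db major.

Bbm6 Fsus2 Fb- Ab7 EbΔ7

G major up to Db major is a diminished fifth; each chord root moves by that interval while the quality stays the same.
Em6: root E up a diminished fifth → Bb, giving Bbm6.
Bsus2: root B up a diminished fifth → F, giving Fsus2.
Bb-: root Bb up a diminished fifth → Fb, giving Fb-.
D7: root D up a diminished fifth → Ab, giving Ab7.
AΔ7: root A up a diminished fifth → Eb, giving EbΔ7.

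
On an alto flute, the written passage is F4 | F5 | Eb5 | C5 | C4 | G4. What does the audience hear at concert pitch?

The alto flute sounds a perfect fourth below written, so transpose each written note down a perfect fourth.
F4 becomes C4
F5 becomes C5
Eb5 becomes Bb4
C5 becomes G4
C4 becomes G3
G4 becomes D4

C4 C5 Bb4 G4 G3 D4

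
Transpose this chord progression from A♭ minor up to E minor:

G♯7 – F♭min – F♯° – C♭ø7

A♭ minor up to E minor is an augmented fifth; each chord root moves by that interval while the quality stays the same.
G♯7: root G♯ up an augmented fifth → D##, giving D##7.
F♭min: root F♭ up an augmented fifth → C, giving Cmin.
F♯°: root F♯ up an augmented fifth → C##, giving C##°.
C♭ø7: root C♭ up an augmented fifth → G, giving Gø7.

D##7 Cmin C##° Gø7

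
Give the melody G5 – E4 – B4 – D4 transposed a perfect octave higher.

G6 E5 B5 D5

G5 becomes G6
E4 becomes E5
B4 becomes B5
D4 becomes D5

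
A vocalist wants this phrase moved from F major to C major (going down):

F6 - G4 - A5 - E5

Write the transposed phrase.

From F down to C is a perfect fourth; apply that to each pitch.
F6 → C6
G4 → D4
A5 → E5
E5 → B4

C6 D4 E5 B4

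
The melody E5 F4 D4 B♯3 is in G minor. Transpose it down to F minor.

D5 Eb4 C4 A#3

G minor to F minor down is a major second, so every note moves down by that interval.
E5 to D5
F4 to Eb4
D4 to C4
B#3 to A#3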